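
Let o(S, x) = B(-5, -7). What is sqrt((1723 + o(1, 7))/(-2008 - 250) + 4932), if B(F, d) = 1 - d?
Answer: 5*sqrt(1005688362)/2258 ≈ 70.223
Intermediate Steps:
o(S, x) = 8 (o(S, x) = 1 - 1*(-7) = 1 + 7 = 8)
sqrt((1723 + o(1, 7))/(-2008 - 250) + 4932) = sqrt((1723 + 8)/(-2008 - 250) + 4932) = sqrt(1731/(-2258) + 4932) = sqrt(1731*(-1/2258) + 4932) = sqrt(-1731/2258 + 4932) = sqrt(11134725/2258) = 5*sqrt(1005688362)/2258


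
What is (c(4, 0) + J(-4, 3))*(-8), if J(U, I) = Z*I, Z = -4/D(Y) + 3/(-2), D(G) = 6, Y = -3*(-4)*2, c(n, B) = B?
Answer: 52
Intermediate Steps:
Y = 24 (Y = 12*2 = 24)
Z = -13/6 (Z = -4/6 + 3/(-2) = -4*⅙ + 3*(-½) = -⅔ - 3/2 = -13/6 ≈ -2.1667)
J(U, I) = -13*I/6
(c(4, 0) + J(-4, 3))*(-8) = (0 - 13/6*3)*(-8) = (0 - 13/2)*(-8) = -13/2*(-8) = 52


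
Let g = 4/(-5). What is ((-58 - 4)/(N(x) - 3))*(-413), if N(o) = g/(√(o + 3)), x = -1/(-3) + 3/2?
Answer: -18564350/2143 + 512120*√174/6429 ≈ -7612.0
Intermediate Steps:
g = -⅘ (g = 4*(-⅕) = -⅘ ≈ -0.80000)
x = 11/6 (x = -1*(-⅓) + 3*(½) = ⅓ + 3/2 = 11/6 ≈ 1.8333)
N(o) = -4/(5*√(3 + o)) (N(o) = -4/(5*√(o + 3)) = -4/(5*√(3 + o)))
((-58 - 4)/(N(x) - 3))*(-413) = ((-58 - 4)/(-4/(5*√(3 + 11/6)) - 3))*(-413) = -62/(-4*√174/145 - 3)*(-413) = -62/(-3 - 4*√174/145)*(-413) = 25606/(-3 - 4*√174/145)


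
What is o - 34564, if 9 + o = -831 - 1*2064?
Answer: -37468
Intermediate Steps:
o = -2904 (o = -9 + (-831 - 1*2064) = -9 + (-831 - 2064) = -9 - 2895 = -2904)
o - 34564 = -2904 - 34564 = -37468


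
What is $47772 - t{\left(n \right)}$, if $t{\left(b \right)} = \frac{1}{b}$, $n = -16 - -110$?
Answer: $\frac{4490567}{94} \approx 47772.0$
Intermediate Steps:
$n = 94$ ($n = -16 + 110 = 94$)
$47772 - t{\left(n \right)} = 47772 - \frac{1}{94} = \frac{4490567}{94}$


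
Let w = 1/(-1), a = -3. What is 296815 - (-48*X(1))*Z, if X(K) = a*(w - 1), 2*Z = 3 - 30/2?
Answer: 295087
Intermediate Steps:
w = -1
Z = -6 (Z = (3 - 30/2)/2 = (3 - 5*3)/2 = (3 - 15)/2 = (½)*(-12) = -6)
X(K) = 6 (X(K) = -3*(-1 - 1) = -3*(-2) = 6)
296815 - (-48*X(1))*Z = 296815 - (-48*6)*(-6) = 296815 - (-288)*(-6) = 296815 - 1*1728 = 296815 - 1728 = 295087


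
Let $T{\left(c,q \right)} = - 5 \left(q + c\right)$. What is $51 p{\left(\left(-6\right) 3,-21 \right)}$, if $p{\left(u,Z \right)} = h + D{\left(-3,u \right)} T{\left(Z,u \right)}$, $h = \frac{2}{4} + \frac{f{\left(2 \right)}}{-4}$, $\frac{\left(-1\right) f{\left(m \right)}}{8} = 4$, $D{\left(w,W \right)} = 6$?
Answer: $\frac{120207}{2} \approx 60104.0$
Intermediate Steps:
$T{\left(c,q \right)} = - 5 c - 5 q$ ($T{\left(c,q \right)} = - 5 \left(c + q\right) = - 5 c - 5 q$)
$f{\left(m \right)} = -32$ ($f{\left(m \right)} = \left(-8\right) 4 = -32$)
$h = \frac{17}{2}$ ($h = \frac{2}{4} - \frac{32}{-4} = 2 \cdot \frac{1}{4} - -8 = \frac{1}{2} + 8 = \frac{17}{2} \approx 8.5$)
$p{\left(u,Z \right)} = \frac{17}{2} - 30 Z - 30 u$ ($p{\left(u,Z \right)} = \frac{17}{2} + 6 \left(- 5 Z - 5 u\right) = \frac{17}{2} - \left(30 Z + 30 u\right) = \frac{17}{2} - 30 Z - 30 u$)
$51 p{\left(\left(-6\right) 3,-21 \right)} = 51 \left(\frac{17}{2} - -630 - 30 \left(\left(-6\right) 3\right)\right) = 51 \left(\frac{17}{2} + 630 - -540\right) = 51 \left(\frac{17}{2} + 630 + 540\right) = 51 \cdot \frac{2357}{2} = \frac{120207}{2}$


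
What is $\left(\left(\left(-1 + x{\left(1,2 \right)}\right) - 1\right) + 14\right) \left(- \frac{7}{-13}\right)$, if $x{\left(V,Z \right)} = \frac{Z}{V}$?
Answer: $\frac{98}{13} \approx 7.5385$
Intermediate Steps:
$\left(\left(\left(-1 + x{\left(1,2 \right)}\right) - 1\right) + 14\right) \left(- \frac{7}{-13}\right) = \left(\left(\left(-1 + \frac{2}{1}\right) - 1\right) + 14\right) \left(- \frac{7}{-13}\right) = \left(\left(\left(-1 + 2 \cdot 1\right) - 1\right) + 14\right) \left(\left(-7\right) \left(- \frac{1}{13}\right)\right) = \left(\left(\left(-1 + 2\right) - 1\right) + 14\right) \frac{7}{13} = \left(\left(1 - 1\right) + 14\right) \frac{7}{13} = \left(0 + 14\right) \frac{7}{13} = 14 \cdot \frac{7}{13} = \frac{98}{13}$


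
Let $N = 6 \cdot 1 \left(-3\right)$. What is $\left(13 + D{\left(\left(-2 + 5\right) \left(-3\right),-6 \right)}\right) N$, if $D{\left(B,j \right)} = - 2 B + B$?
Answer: $-396$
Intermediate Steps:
$D{\left(B,j \right)} = - B$
$N = -18$ ($N = 6 \left(-3\right) = -18$)
$\left(13 + D{\left(\left(-2 + 5\right) \left(-3\right),-6 \right)}\right) N = \left(13 - \left(-2 + 5\right) \left(-3\right)\right) \left(-18\right) = \left(13 - 3 \left(-3\right)\right) \left(-18\right) = \left(13 - -9\right) \left(-18\right) = \left(13 + 9\right) \left(-18\right) = 22 \left(-18\right) = -396$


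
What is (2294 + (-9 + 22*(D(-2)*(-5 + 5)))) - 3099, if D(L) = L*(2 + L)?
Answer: -814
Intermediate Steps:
(2294 + (-9 + 22*(D(-2)*(-5 + 5)))) - 3099 = (2294 + (-9 + 22*((-2*(2 - 2))*(-5 + 5)))) - 3099 = (2294 + (-9 + 22*(-2*0*0))) - 3099 = (2294 + (-9 + 22*(0*0))) - 3099 = (2294 + (-9 + 22*0)) - 3099 = (2294 + (-9 + 0)) - 3099 = (2294 - 9) - 3099 = 2285 - 3099 = -814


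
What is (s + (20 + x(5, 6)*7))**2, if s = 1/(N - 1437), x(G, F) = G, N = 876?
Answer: 951969316/314721 ≈ 3024.8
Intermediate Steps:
s = -1/561 (s = 1/(876 - 1437) = 1/(-561) = -1/561 ≈ -0.0017825)
(s + (20 + x(5, 6)*7))**2 = (-1/561 + (20 + 5*7))**2 = (-1/561 + (20 + 35))**2 = (-1/561 + 55)**2 = (30854/561)**2 = 951969316/314721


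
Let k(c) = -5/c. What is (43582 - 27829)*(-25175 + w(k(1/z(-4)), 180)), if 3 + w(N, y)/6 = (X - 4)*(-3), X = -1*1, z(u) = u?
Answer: -395447559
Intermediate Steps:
X = -1
w(N, y) = 72 (w(N, y) = -18 + 6*((-1 - 4)*(-3)) = -18 + 6*(-5*(-3)) = -18 + 6*15 = -18 + 90 = 72)
(43582 - 27829)*(-25175 + w(k(1/z(-4)), 180)) = (43582 - 27829)*(-25175 + 72) = 15753*(-25103) = -395447559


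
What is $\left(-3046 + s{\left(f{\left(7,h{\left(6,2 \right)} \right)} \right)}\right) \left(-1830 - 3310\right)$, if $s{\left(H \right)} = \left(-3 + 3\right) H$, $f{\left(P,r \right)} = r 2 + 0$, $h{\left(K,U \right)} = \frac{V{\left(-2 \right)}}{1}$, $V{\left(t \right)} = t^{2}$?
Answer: $15656440$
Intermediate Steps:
$h{\left(K,U \right)} = 4$ ($h{\left(K,U \right)} = \frac{\left(-2\right)^{2}}{1} = 4 \cdot 1 = 4$)
$f{\left(P,r \right)} = 2 r$ ($f{\left(P,r \right)} = 2 r + 0 = 2 r$)
$s{\left(H \right)} = 0$ ($s{\left(H \right)} = 0 H = 0$)
$\left(-3046 + s{\left(f{\left(7,h{\left(6,2 \right)} \right)} \right)}\right) \left(-1830 - 3310\right) = \left(-3046 + 0\right) \left(-1830 - 3310\right) = \left(-3046\right) \left(-5140\right) = 15656440$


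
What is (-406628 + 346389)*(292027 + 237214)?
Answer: -31880948599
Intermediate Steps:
(-406628 + 346389)*(292027 + 237214) = -60239*529241 = -31880948599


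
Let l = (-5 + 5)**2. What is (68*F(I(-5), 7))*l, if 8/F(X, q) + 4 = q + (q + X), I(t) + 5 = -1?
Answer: 0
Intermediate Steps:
I(t) = -6 (I(t) = -5 - 1 = -6)
l = 0 (l = 0**2 = 0)
F(X, q) = 8/(-4 + X + 2*q) (F(X, q) = 8/(-4 + (q + (q + X))) = 8/(-4 + (q + (X + q))) = 8/(-4 + (X + 2*q)) = 8/(-4 + X + 2*q))
(68*F(I(-5), 7))*l = (68*(8/(-4 - 6 + 2*7)))*0 = (68*(8/(-4 - 6 + 14)))*0 = (68*(8/4))*0 = (68*(8*(1/4)))*0 = (68*2)*0 = 136*0 = 0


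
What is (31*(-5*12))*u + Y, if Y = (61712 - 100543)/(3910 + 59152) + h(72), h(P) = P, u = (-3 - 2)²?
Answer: -2927881367/63062 ≈ -46429.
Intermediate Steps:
u = 25 (u = (-5)² = 25)
Y = 4501633/63062 (Y = (61712 - 100543)/(3910 + 59152) + 72 = -38831/63062 + 72 = 4501633/63062 ≈ 71.384)
(31*(-5*12))*u + Y = (31*(-5*12))*25 + 4501633/63062 = (31*(-60))*25 + 4501633/63062 = -1860*25 + 4501633/63062 = -46500 + 4501633/63062 = -2927881367/63062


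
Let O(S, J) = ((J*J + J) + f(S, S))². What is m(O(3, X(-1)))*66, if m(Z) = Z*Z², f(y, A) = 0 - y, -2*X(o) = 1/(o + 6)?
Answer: 28725316097598153/500000000000 ≈ 57451.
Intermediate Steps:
X(o) = -1/(2*(6 + o)) (X(o) = -1/(2*(o + 6)) = -1/(2*(6 + o)))
f(y, A) = -y
O(S, J) = (J + J² - S)² (O(S, J) = ((J*J + J) - S)² = ((J² + J) - S)² = ((J + J²) - S)² = (J + J² - S)²)
m(Z) = Z³
m(O(3, X(-1)))*66 = ((-1/(12 + 2*(-1)) + (-1/(12 + 2*(-1)))² - 1*3)²)³*66 = ((-1/(12 - 2) + (-1/(12 - 2))² - 3)²)³*66 = ((-1/10 + (-1/10)² - 3)²)³*66 = ((-1*⅒ + (-1*⅒)² - 3)²)³*66 = ((-⅒ + (-⅒)² - 3)²)³*66 = ((-⅒ + 1/100 - 3)²)³*66 = ((-309/100)²)³*66 = (95481/10000)³*66 = (870464124169641/1000000000000)*66 = 28725316097598153/500000000000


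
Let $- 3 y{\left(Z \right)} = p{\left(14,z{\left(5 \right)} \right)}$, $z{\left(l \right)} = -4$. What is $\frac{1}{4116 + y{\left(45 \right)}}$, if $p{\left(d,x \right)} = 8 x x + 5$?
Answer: $\frac{3}{12215} \approx 0.0002456$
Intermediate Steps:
$p{\left(d,x \right)} = 5 + 8 x^{2}$ ($p{\left(d,x \right)} = 8 x^{2} + 5 = 5 + 8 x^{2}$)
$y{\left(Z \right)} = - \frac{133}{3}$ ($y{\left(Z \right)} = - \frac{5 + 8 \left(-4\right)^{2}}{3} = - \frac{5 + 8 \cdot 16}{3} = - \frac{5 + 128}{3} = \left(- \frac{1}{3}\right) 133 = - \frac{133}{3}$)
$\frac{1}{4116 + y{\left(45 \right)}} = \frac{1}{4116 - \frac{133}{3}} = \frac{1}{\frac{12215}{3}} = \frac{3}{12215}$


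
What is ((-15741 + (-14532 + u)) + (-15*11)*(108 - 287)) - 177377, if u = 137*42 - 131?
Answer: -172492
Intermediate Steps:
u = 5623 (u = 5754 - 131 = 5623)
((-15741 + (-14532 + u)) + (-15*11)*(108 - 287)) - 177377 = ((-15741 + (-14532 + 5623)) + (-15*11)*(108 - 287)) - 177377 = ((-15741 - 8909) - 165*(-179)) - 177377 = (-24650 + 29535) - 177377 = 4885 - 177377 = -172492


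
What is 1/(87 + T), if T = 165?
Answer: 1/252 ≈ 0.0039683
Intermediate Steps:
1/(87 + T) = 1/(87 + 165) = 1/252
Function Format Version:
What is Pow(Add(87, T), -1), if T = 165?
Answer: Rational(1, 252) ≈ 0.0039683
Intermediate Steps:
Pow(Add(87, T), -1) = Pow(Add(87, 165), -1) = Pow(252, -1) = Rational(1, 252)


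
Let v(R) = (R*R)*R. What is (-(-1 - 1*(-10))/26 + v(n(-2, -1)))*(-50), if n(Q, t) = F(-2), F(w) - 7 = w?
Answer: -81025/13 ≈ -6232.7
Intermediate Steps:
F(w) = 7 + w
n(Q, t) = 5 (n(Q, t) = 7 - 2 = 5)
v(R) = R**3 (v(R) = R**2*R = R**3)
(-(-1 - 1*(-10))/26 + v(n(-2, -1)))*(-50) = (-(-1 - 1*(-10))/26 + 5**3)*(-50) = (-(-1 + 10)/26 + 125)*(-50) = (-9/26 + 125)*(-50) = (3241/26)*(-50) = -81025/13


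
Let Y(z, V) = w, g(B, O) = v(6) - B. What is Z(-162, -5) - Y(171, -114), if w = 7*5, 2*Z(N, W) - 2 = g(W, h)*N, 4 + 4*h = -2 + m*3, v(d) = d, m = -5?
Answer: -925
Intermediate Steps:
h = -21/4 (h = -1 + (-2 - 5*3)/4 = -1 + (-2 - 15)/4 = -1 + (1/4)*(-17) = -1 - 17/4 = -21/4 ≈ -5.2500)
g(B, O) = 6 - B
Z(N, W) = 1 + N*(6 - W)/2 (Z(N, W) = 1 + ((6 - W)*N)/2 = 1 + (N*(6 - W))/2 = 1 + N*(6 - W)/2)
w = 35
Y(z, V) = 35
Z(-162, -5) - Y(171, -114) = (1 - 1/2*(-162)*(-6 - 5)) - 1*35 = (1 - 1/2*(-162)*(-11)) - 35 = (1 - 891) - 35 = -890 - 35 = -925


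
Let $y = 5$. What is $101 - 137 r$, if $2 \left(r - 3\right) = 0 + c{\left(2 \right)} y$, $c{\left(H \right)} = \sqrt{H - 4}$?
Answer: $-310 - \frac{685 i \sqrt{2}}{2} \approx -310.0 - 484.37 i$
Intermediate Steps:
$c{\left(H \right)} = \sqrt{-4 + H}$
$r = 3 + \frac{5 i \sqrt{2}}{2}$ ($r = 3 + \frac{0 + \sqrt{-4 + 2} \cdot 5}{2} = 3 + \frac{0 + \sqrt{-2} \cdot 5}{2} = 3 + \frac{0 + i \sqrt{2} \cdot 5}{2} = 3 + \frac{0 + 5 i \sqrt{2}}{2} = 3 + \frac{5 i \sqrt{2}}{2} \approx 3.0 + 3.5355 i$)
$101 - 137 r = 101 - 137 \left(3 + \frac{5 i \sqrt{2}}{2}\right) = 101 - \left(411 + \frac{685 i \sqrt{2}}{2}\right) = -310 - \frac{685 i \sqrt{2}}{2}$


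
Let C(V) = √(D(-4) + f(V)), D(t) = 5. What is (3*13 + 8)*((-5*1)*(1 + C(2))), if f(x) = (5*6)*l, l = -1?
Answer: -235 - 1175*I ≈ -235.0 - 1175.0*I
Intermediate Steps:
f(x) = -30 (f(x) = (5*6)*(-1) = 30*(-1) = -30)
C(V) = 5*I (C(V) = √(5 - 30) = √(-25) = 5*I)
(3*13 + 8)*((-5*1)*(1 + C(2))) = (3*13 + 8)*((-5*1)*(1 + 5*I)) = (39 + 8)*(-5*(1 + 5*I)) = 47*(-5 - 25*I) = -235 - 1175*I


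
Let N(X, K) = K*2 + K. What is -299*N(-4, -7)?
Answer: 6279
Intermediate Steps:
N(X, K) = 3*K (N(X, K) = 2*K + K = 3*K)
-299*N(-4, -7) = -897*(-7) = -299*(-21) = 6279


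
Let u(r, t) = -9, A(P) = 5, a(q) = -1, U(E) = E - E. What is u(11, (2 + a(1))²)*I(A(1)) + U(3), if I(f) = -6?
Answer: 54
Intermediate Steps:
U(E) = 0
u(11, (2 + a(1))²)*I(A(1)) + U(3) = -9*(-6) + 0 = 54 + 0 = 54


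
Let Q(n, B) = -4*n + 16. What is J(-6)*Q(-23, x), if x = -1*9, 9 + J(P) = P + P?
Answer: -2268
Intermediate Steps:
J(P) = -9 + 2*P (J(P) = -9 + (P + P) = -9 + 2*P)
x = -9
Q(n, B) = 16 - 4*n
J(-6)*Q(-23, x) = (-9 + 2*(-6))*(16 - 4*(-23)) = (-9 - 12)*(16 + 92) = -21*108 = -2268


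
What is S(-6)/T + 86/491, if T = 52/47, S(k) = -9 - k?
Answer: -64759/25532 ≈ -2.5364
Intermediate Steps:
T = 52/47 (T = 52*(1/47) = 52/47 ≈ 1.1064)
S(-6)/T + 86/491 = (-9 - 1*(-6))/(52/47) + 86/491 = (-9 + 6)*(47/52) + 86*(1/491) = -3*47/52 + 86/491 = -141/52 + 86/491 = -64759/25532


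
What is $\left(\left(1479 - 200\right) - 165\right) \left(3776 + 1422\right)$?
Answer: $5790572$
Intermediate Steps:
$\left(\left(1479 - 200\right) - 165\right) \left(3776 + 1422\right) = \left(1279 - 165\right) 5198 = 1114 \cdot 5198 = 5790572$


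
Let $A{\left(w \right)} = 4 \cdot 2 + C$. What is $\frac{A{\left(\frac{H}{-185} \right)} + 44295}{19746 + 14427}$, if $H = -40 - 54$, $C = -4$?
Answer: $\frac{44299}{34173} \approx 1.2963$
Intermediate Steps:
$H = -94$ ($H = -40 - 54 = -94$)
$A{\left(w \right)} = 4$ ($A{\left(w \right)} = 4 \cdot 2 - 4 = 8 - 4 = 4$)
$\frac{A{\left(\frac{H}{-185} \right)} + 44295}{19746 + 14427} = \frac{4 + 44295}{19746 + 14427} = \frac{44299}{34173}$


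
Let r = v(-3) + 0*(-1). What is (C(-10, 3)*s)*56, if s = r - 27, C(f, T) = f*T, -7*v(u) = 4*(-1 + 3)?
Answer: 47280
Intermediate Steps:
v(u) = -8/7 (v(u) = -4*(-1 + 3)/7 = -4*2/7 = -⅐*8 = -8/7)
r = -8/7 (r = -8/7 + 0*(-1) = -8/7 + 0 = -8/7 ≈ -1.1429)
C(f, T) = T*f
s = -197/7 (s = -8/7 - 27 = -197/7 ≈ -28.143)
(C(-10, 3)*s)*56 = ((3*(-10))*(-197/7))*56 = -30*(-197/7)*56 = (5910/7)*56 = 47280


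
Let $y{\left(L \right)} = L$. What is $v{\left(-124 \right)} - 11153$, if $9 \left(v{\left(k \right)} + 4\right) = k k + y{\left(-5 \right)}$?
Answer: $- \frac{85042}{9} \approx -9449.1$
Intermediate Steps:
$v{\left(k \right)} = - \frac{41}{9} + \frac{k^{2}}{9}$ ($v{\left(k \right)} = -4 + \frac{k k - 5}{9} = -4 + \frac{k^{2} - 5}{9} = -4 + \frac{-5 + k^{2}}{9} = -4 + \left(- \frac{5}{9} + \frac{k^{2}}{9}\right) = - \frac{41}{9} + \frac{k^{2}}{9}$)
$v{\left(-124 \right)} - 11153 = \left(- \frac{41}{9} + \frac{\left(-124\right)^{2}}{9}\right) - 11153 = \left(- \frac{41}{9} + \frac{1}{9} \cdot 15376\right) - 11153 = \left(- \frac{41}{9} + \frac{15376}{9}\right) - 11153 = \frac{15335}{9} - 11153 = - \frac{85042}{9}$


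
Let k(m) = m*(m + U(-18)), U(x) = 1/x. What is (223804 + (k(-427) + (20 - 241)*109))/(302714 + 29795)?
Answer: 6877219/5985162 ≈ 1.1490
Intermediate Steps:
k(m) = m*(-1/18 + m) (k(m) = m*(m + 1/(-18)) = m*(m - 1/18) = m*(-1/18 + m))
(223804 + (k(-427) + (20 - 241)*109))/(302714 + 29795) = (223804 + (-427*(-1/18 - 427) + (20 - 241)*109))/(302714 + 29795) = (223804 + (-427*(-7687/18) - 221*109))/332509 = (223804 + (3282349/18 - 24089))*(1/332509) = (223804 + 2848747/18)*(1/332509) = (6877219/18)*(1/332509) = 6877219/5985162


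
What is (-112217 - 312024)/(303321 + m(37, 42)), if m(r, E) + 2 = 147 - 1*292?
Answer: -424241/303174 ≈ -1.3993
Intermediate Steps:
m(r, E) = -147 (m(r, E) = -2 + (147 - 1*292) = -2 + (147 - 292) = -2 - 145 = -147)
(-112217 - 312024)/(303321 + m(37, 42)) = (-112217 - 312024)/(303321 - 147) = -424241/303174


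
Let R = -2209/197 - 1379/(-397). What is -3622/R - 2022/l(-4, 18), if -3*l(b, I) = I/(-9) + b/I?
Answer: -1369041709/605310 ≈ -2261.7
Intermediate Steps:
l(b, I) = I/27 - b/(3*I) (l(b, I) = -(I/(-9) + b/I)/3 = -(I*(-1/9) + b/I)/3 = -(-I/9 + b/I)/3 = I/27 - b/(3*I))
R = -605310/78209 (R = -2209*1/197 - 1379*(-1/397) = -2209/197 + 1379/397 = -605310/78209 ≈ -7.7396)
-3622/R - 2022/l(-4, 18) = -3622/(-605310/78209) - 2022/((1/27)*18 - 1/3*(-4)/18) = -3622*(-78209/605310) - 2022/(2/3 - 1/3*(-4)*1/18) = 141636499/302655 - 2022/(2/3 + 2/27) = 141636499/302655 - 2022/20/27 = 141636499/302655 - 2022*27/20 = 141636499/302655 - 27297/10 = -1369041709/605310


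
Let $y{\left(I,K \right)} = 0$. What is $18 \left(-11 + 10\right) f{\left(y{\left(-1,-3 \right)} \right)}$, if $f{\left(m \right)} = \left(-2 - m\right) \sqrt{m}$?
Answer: $0$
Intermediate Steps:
$f{\left(m \right)} = \sqrt{m} \left(-2 - m\right)$
$18 \left(-11 + 10\right) f{\left(y{\left(-1,-3 \right)} \right)} = 18 \left(-11 + 10\right) \sqrt{0} \left(-2 - 0\right) = 18 \left(-1\right) 0 \left(-2 + 0\right) = - 18 \cdot 0 \left(-2\right) = \left(-18\right) 0 = 0$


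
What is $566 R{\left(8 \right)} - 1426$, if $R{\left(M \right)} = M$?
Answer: $3102$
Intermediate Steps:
$566 R{\left(8 \right)} - 1426 = 566 \cdot 8 - 1426 = 4528 - 1426 = 3102$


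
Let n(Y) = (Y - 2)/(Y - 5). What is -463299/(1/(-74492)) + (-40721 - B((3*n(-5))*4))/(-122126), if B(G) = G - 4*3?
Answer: 21074104759621627/610630 ≈ 3.4512e+10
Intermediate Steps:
n(Y) = (-2 + Y)/(-5 + Y)
B(G) = -12 + G (B(G) = G - 12 = -12 + G)
-463299/(1/(-74492)) + (-40721 - B((3*n(-5))*4))/(-122126) = -463299/(1/(-74492)) + (-40721 - (-12 + (3*((-2 - 5)/(-5 - 5)))*4))/(-122126) = -463299/(-1/74492) + (-40721 - (-12 + (3*(-7/(-10)))*4))*(-1/122126) = -463299*(-74492) + (-40721 - (-12 + (3*(-⅒*(-7)))*4))*(-1/122126) = 34512069108 + (-40721 - (-12 + (3*(7/10))*4))*(-1/122126) = 34512069108 + (-40721 - (-12 + (21/10)*4))*(-1/122126) = 34512069108 + (-40721 - (-12 + 42/5))*(-1/122126) = 34512069108 + (-40721 - 1*(-18/5))*(-1/122126) = 34512069108 + (-40721 + 18/5)*(-1/122126) = 34512069108 - 203587/5*(-1/122126) = 34512069108 + 203587/610630 = 21074104759621627/610630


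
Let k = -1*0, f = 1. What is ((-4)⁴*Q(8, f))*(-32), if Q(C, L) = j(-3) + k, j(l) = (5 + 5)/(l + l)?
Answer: 40960/3 ≈ 13653.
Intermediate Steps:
j(l) = 5/l (j(l) = 10/((2*l)) = 10*(1/(2*l)) = 5/l)
k = 0
Q(C, L) = -5/3 (Q(C, L) = 5/(-3) + 0 = 5*(-⅓) + 0 = -5/3 + 0 = -5/3)
((-4)⁴*Q(8, f))*(-32) = ((-4)⁴*(-5/3))*(-32) = (256*(-5/3))*(-32) = -1280/3*(-32) = 40960/3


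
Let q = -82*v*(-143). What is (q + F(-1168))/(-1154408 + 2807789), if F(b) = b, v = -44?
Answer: -517112/1653381 ≈ -0.31276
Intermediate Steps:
q = -515944 (q = -82*(-44)*(-143) = 3608*(-143) = -515944)
(q + F(-1168))/(-1154408 + 2807789) = (-515944 - 1168)/(-1154408 + 2807789) = -517112/1653381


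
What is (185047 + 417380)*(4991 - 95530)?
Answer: -54543138153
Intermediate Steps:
(185047 + 417380)*(4991 - 95530) = 602427*(-90539) = -54543138153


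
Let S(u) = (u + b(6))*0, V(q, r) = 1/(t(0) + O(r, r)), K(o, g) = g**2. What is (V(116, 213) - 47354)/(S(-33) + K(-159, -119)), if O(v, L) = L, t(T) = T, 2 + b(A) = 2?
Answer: -10086401/3016293 ≈ -3.3440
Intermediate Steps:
b(A) = 0 (b(A) = -2 + 2 = 0)
V(q, r) = 1/r (V(q, r) = 1/(0 + r) = 1/r)
S(u) = 0 (S(u) = (u + 0)*0 = u*0 = 0)
(V(116, 213) - 47354)/(S(-33) + K(-159, -119)) = (1/213 - 47354)/(0 + (-119)**2) = (1/213 - 47354)/(0 + 14161) = -10086401/213/14161 = -10086401/213*1/14161 = -10086401/3016293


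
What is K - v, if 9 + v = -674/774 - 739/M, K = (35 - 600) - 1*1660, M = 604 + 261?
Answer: -741239582/334755 ≈ -2214.3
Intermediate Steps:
M = 865
K = -2225 (K = -565 - 1660 = -2225)
v = -3590293/334755 (v = -9 + (-674/774 - 739/865) = -9 + (-674*1/774 - 739*1/865) = -9 + (-337/387 - 739/865) = -9 - 577498/334755 = -3590293/334755 ≈ -10.725)
K - v = -2225 - 1*(-3590293/334755) = -2225 + 3590293/334755 = -741239582/334755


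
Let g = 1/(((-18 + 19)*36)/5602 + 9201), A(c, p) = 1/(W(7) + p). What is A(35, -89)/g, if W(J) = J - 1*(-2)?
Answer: -25772019/224080 ≈ -115.01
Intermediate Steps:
W(J) = 2 + J (W(J) = J + 2 = 2 + J)
A(c, p) = 1/(9 + p) (A(c, p) = 1/((2 + 7) + p) = 1/(9 + p))
g = 2801/25772019 (g = 1/((1*36)*(1/5602) + 9201) = 1/(36*(1/5602) + 9201) = 1/(18/2801 + 9201) = 1/(25772019/2801) = 2801/25772019 ≈ 0.00010868)
A(35, -89)/g = 1/((9 - 89)*(2801/25772019)) = (25772019/2801)/(-80) = -1/80*25772019/2801 = -25772019/224080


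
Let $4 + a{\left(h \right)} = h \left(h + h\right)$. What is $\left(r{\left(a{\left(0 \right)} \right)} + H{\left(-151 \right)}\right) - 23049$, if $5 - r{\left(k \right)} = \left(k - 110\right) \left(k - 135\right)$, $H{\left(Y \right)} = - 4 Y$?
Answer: $-38286$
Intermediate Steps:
$a{\left(h \right)} = -4 + 2 h^{2}$ ($a{\left(h \right)} = -4 + h \left(h + h\right) = -4 + h 2 h = -4 + 2 h^{2}$)
$r{\left(k \right)} = 5 - \left(-135 + k\right) \left(-110 + k\right)$ ($r{\left(k \right)} = 5 - \left(k - 110\right) \left(k - 135\right) = 5 - \left(-110 + k\right) \left(-135 + k\right) = 5 - \left(-135 + k\right) \left(-110 + k\right)$)
$\left(r{\left(a{\left(0 \right)} \right)} + H{\left(-151 \right)}\right) - 23049 = \left(\left(-14845 - \left(-4 + 2 \cdot 0^{2}\right)^{2} + 245 \left(-4 + 2 \cdot 0^{2}\right)\right) - -604\right) - 23049 = \left(\left(-14845 - \left(-4 + 2 \cdot 0\right)^{2} + 245 \left(-4 + 2 \cdot 0\right)\right) + 604\right) - 23049 = \left(\left(-14845 - \left(-4 + 0\right)^{2} + 245 \left(-4 + 0\right)\right) + 604\right) - 23049 = \left(\left(-14845 - \left(-4\right)^{2} + 245 \left(-4\right)\right) + 604\right) - 23049 = \left(\left(-14845 - 16 - 980\right) + 604\right) - 23049 = \left(-15841 + 604\right) - 23049 = -15237 - 23049 = -38286$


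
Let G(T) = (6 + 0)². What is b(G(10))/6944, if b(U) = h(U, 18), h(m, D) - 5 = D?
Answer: 23/6944 ≈ 0.0033122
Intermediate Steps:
h(m, D) = 5 + D
G(T) = 36 (G(T) = 6² = 36)
b(U) = 23 (b(U) = 5 + 18 = 23)
b(G(10))/6944 = 23/6944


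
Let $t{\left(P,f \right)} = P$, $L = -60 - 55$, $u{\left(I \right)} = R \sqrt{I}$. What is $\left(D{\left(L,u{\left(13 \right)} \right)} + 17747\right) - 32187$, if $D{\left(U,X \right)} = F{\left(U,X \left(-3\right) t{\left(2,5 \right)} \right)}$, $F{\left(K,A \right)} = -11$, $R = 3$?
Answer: $-14451$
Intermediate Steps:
$u{\left(I \right)} = 3 \sqrt{I}$
$L = -115$ ($L = -60 - 55 = -115$)
$D{\left(U,X \right)} = -11$
$\left(D{\left(L,u{\left(13 \right)} \right)} + 17747\right) - 32187 = \left(-11 + 17747\right) - 32187 = 17736 - 32187 = -14451$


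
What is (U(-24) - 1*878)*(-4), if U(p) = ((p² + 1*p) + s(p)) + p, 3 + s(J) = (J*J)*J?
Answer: 56708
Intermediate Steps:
s(J) = -3 + J³ (s(J) = -3 + (J*J)*J = -3 + J²*J = -3 + J³)
U(p) = -3 + p² + p³ + 2*p (U(p) = ((p² + 1*p) + (-3 + p³)) + p = ((p² + p) + (-3 + p³)) + p = ((p + p²) + (-3 + p³)) + p = (-3 + p + p² + p³) + p = -3 + p² + p³ + 2*p)
(U(-24) - 1*878)*(-4) = ((-3 + (-24)² + (-24)³ + 2*(-24)) - 1*878)*(-4) = ((-3 + 576 - 13824 - 48) - 878)*(-4) = (-13299 - 878)*(-4) = -14177*(-4) = 56708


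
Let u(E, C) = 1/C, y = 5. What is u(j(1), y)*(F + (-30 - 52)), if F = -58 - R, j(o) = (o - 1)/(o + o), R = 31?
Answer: -171/5 ≈ -34.200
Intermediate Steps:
j(o) = (-1 + o)/(2*o) (j(o) = (-1 + o)/((2*o)) = (-1 + o)*(1/(2*o)) = (-1 + o)/(2*o))
F = -89 (F = -58 - 1*31 = -58 - 31 = -89)
u(j(1), y)*(F + (-30 - 52)) = (-89 + (-30 - 52))/5 = (-89 - 82)/5 = (1/5)*(-171) = -171/5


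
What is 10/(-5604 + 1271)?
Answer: -10/4333 ≈ -0.0023079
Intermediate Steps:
10/(-5604 + 1271) = 10/(-4333) = 10*(-1/4333) = -10/4333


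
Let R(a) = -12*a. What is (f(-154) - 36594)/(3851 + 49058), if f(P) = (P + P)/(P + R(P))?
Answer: -402536/581999 ≈ -0.69164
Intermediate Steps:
f(P) = -2/11 (f(P) = (P + P)/(P - 12*P) = (2*P)/((-11*P)) = (2*P)*(-1/(11*P)) = -2/11)
(f(-154) - 36594)/(3851 + 49058) = (-2/11 - 36594)/(3851 + 49058) = -402536/11/52909 = -402536/11*1/52909 = -402536/581999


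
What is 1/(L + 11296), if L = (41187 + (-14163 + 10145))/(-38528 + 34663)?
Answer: 3865/43621871 ≈ 8.8602e-5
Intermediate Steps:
L = -37169/3865 (L = (41187 - 4018)/(-3865) = 37169*(-1/3865) = -37169/3865 ≈ -9.6168)
1/(L + 11296) = 1/(-37169/3865 + 11296) = 1/(43621871/3865) = 3865/43621871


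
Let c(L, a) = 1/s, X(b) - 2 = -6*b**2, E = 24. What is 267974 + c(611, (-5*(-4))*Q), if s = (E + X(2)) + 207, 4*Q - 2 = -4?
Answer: 56006567/209 ≈ 2.6797e+5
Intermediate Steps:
Q = -1/2 (Q = 1/2 + (1/4)*(-4) = 1/2 - 1 = -1/2 ≈ -0.50000)
X(b) = 2 - 6*b**2
s = 209 (s = (24 + (2 - 6*2**2)) + 207 = (24 + (2 - 6*4)) + 207 = (24 + (2 - 24)) + 207 = (24 - 22) + 207 = 2 + 207 = 209)
c(L, a) = 1/209
267974 + c(611, (-5*(-4))*Q) = 267974 + 1/209 = 56006567/209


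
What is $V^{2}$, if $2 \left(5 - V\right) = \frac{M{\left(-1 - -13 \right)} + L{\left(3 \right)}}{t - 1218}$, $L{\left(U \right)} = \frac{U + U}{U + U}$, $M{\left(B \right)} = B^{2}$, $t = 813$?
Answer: $\frac{703921}{26244} \approx 26.822$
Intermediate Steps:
$L{\left(U \right)} = 1$ ($L{\left(U \right)} = \frac{2 U}{2 U} = 2 U \frac{1}{2 U} = 1$)
$V = \frac{839}{162}$ ($V = 5 - \frac{\left(\left(-1 - -13\right)^{2} + 1\right) \frac{1}{813 - 1218}}{2} = 5 - \frac{\left(\left(-1 + 13\right)^{2} + 1\right) \frac{1}{-405}}{2} = 5 - \frac{\left(12^{2} + 1\right) \left(- \frac{1}{405}\right)}{2} = 5 - \frac{\left(144 + 1\right) \left(- \frac{1}{405}\right)}{2} = 5 - \frac{145 \left(- \frac{1}{405}\right)}{2} = 5 - - \frac{29}{162} = 5 + \frac{29}{162} = \frac{839}{162} \approx 5.179$)
$V^{2} = \left(\frac{839}{162}\right)^{2} = \frac{703921}{26244}$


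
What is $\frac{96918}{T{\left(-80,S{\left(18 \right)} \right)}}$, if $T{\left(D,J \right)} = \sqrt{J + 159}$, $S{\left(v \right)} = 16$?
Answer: $\frac{96918 \sqrt{7}}{35} \approx 7326.3$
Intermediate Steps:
$T{\left(D,J \right)} = \sqrt{159 + J}$
$\frac{96918}{T{\left(-80,S{\left(18 \right)} \right)}} = \frac{96918}{\sqrt{159 + 16}} = \frac{96918}{\sqrt{175}} = \frac{96918}{5 \sqrt{7}} = 96918 \frac{\sqrt{7}}{35} = \frac{96918 \sqrt{7}}{35}$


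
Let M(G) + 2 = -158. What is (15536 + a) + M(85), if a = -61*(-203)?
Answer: 27759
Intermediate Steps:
M(G) = -160 (M(G) = -2 - 158 = -160)
a = 12383
(15536 + a) + M(85) = (15536 + 12383) - 160 = 27919 - 160 = 27759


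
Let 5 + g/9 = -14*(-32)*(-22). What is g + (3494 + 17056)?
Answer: -68199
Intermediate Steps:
g = -88749 (g = -45 + 9*(-14*(-32)*(-22)) = -45 + 9*(-(-448)*(-22)) = -45 + 9*(-1*9856) = -45 + 9*(-9856) = -45 - 88704 = -88749)
g + (3494 + 17056) = -88749 + (3494 + 17056) = -88749 + 20550 = -68199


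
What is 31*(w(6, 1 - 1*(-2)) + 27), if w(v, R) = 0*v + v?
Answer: 1023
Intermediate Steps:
w(v, R) = v (w(v, R) = 0 + v = v)
31*(w(6, 1 - 1*(-2)) + 27) = 31*(6 + 27) = 31*33 = 1023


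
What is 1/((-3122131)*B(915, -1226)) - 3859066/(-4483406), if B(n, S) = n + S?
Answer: 60436878820376/70214674949933 ≈ 0.86074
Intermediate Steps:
B(n, S) = S + n
1/((-3122131)*B(915, -1226)) - 3859066/(-4483406) = 1/((-3122131)*(-1226 + 915)) - 3859066/(-4483406) = -1/3122131/(-311) - 3859066*(-1/4483406) = -1/3122131*(-1/311) + 62243/72313 = 1/970982741 + 62243/72313 = 60436878820376/70214674949933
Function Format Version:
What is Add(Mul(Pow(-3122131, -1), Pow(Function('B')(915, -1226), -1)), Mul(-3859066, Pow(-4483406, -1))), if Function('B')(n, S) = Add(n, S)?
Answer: Rational(60436878820376, 70214674949933) ≈ 0.86074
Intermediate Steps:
Function('B')(n, S) = Add(S, n)
Add(Mul(Pow(-3122131, -1), Pow(Function('B')(915, -1226), -1)), Mul(-3859066, Pow(-4483406, -1))) = Add(Mul(Pow(-3122131, -1), Pow(Add(-1226, 915), -1)), Mul(-3859066, Pow(-4483406, -1))) = Add(Mul(Rational(-1, 3122131), Pow(-311, -1)), Mul(-3859066, Rational(-1, 4483406))) = Add(Mul(Rational(-1, 3122131), Rational(-1, 311)), Rational(62243, 72313)) = Add(Rational(1, 970982741), Rational(62243, 72313)) = Rational(60436878820376, 70214674949933)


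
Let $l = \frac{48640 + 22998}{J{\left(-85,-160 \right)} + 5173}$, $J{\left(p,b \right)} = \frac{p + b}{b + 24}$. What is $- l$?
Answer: $- \frac{1391824}{100539} \approx -13.844$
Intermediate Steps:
$J{\left(p,b \right)} = \frac{b + p}{24 + b}$
$l = \frac{1391824}{100539}$ ($l = \frac{48640 + 22998}{\frac{-160 - 85}{24 - 160} + 5173} = \frac{71638}{\frac{1}{-136} \left(-245\right) + 5173} = \frac{71638}{\left(- \frac{1}{136}\right) \left(-245\right) + 5173} = \frac{71638}{\frac{245}{136} + 5173} = \frac{71638}{\frac{703773}{136}} = 71638 \cdot \frac{136}{703773} = \frac{1391824}{100539} \approx 13.844$)
$- l = \left(-1\right) \frac{1391824}{100539} = - \frac{1391824}{100539}$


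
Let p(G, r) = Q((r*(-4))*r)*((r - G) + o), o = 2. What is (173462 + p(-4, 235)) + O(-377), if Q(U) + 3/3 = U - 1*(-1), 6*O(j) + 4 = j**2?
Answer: -106079501/2 ≈ -5.3040e+7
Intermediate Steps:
O(j) = -2/3 + j**2/6
Q(U) = U (Q(U) = -1 + (U - 1*(-1)) = -1 + (U + 1) = -1 + (1 + U) = U)
p(G, r) = -4*r**2*(2 + r - G) (p(G, r) = ((r*(-4))*r)*((r - G) + 2) = ((-4*r)*r)*(2 + r - G) = (-4*r**2)*(2 + r - G) = -4*r**2*(2 + r - G))
(173462 + p(-4, 235)) + O(-377) = (173462 + 4*235**2*(-2 - 4 - 1*235)) + (-2/3 + (1/6)*(-377)**2) = (173462 + 4*55225*(-2 - 4 - 235)) + (-2/3 + (1/6)*142129) = (173462 + 4*55225*(-241)) + (-2/3 + 142129/6) = (173462 - 53236900) + 47375/2 = -53063438 + 47375/2 = -106079501/2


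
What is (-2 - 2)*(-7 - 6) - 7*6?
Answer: 10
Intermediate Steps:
(-2 - 2)*(-7 - 6) - 7*6 = -4*(-13) - 42 = 52 - 42 = 10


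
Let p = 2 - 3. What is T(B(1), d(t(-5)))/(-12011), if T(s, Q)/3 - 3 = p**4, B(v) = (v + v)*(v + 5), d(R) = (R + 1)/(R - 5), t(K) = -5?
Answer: -12/12011 ≈ -0.00099908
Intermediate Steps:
p = -1
d(R) = (1 + R)/(-5 + R)
B(v) = 2*v*(5 + v) (B(v) = (2*v)*(5 + v) = 2*v*(5 + v))
T(s, Q) = 12 (T(s, Q) = 9 + 3*(-1)**4 = 9 + 3*1 = 9 + 3 = 12)
T(B(1), d(t(-5)))/(-12011) = 12/(-12011) = 12*(-1/12011) = -12/12011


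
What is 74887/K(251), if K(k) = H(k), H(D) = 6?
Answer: 74887/6 ≈ 12481.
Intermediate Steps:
K(k) = 6
74887/K(251) = 74887/6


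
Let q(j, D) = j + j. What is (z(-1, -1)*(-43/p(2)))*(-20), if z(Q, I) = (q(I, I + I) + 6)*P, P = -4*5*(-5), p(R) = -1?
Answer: -344000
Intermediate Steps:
q(j, D) = 2*j
P = 100 (P = -20*(-5) = 100)
z(Q, I) = 600 + 200*I (z(Q, I) = (2*I + 6)*100 = (6 + 2*I)*100 = 600 + 200*I)
(z(-1, -1)*(-43/p(2)))*(-20) = ((600 + 200*(-1))*(-43/(-1)))*(-20) = ((600 - 200)*(-43*(-1)))*(-20) = (400*43)*(-20) = 17200*(-20) = -344000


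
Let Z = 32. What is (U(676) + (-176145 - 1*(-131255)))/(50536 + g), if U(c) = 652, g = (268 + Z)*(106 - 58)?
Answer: -22119/32468 ≈ -0.68126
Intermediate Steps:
g = 14400 (g = (268 + 32)*(106 - 58) = 300*48 = 14400)
(U(676) + (-176145 - 1*(-131255)))/(50536 + g) = (652 + (-176145 - 1*(-131255)))/(50536 + 14400) = (652 + (-176145 + 131255))/64936 = (652 - 44890)*(1/64936) = -44238*1/64936 = -22119/32468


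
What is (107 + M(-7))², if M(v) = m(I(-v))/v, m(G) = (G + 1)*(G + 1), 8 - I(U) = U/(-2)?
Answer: 5621641/784 ≈ 7170.5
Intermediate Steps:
I(U) = 8 + U/2 (I(U) = 8 - U/(-2) = 8 - U*(-1)/2 = 8 - (-1)*U/2 = 8 + U/2)
m(G) = (1 + G)² (m(G) = (1 + G)*(1 + G) = (1 + G)²)
M(v) = (9 - v/2)²/v (M(v) = (1 + (8 + (-v)/2))²/v = (1 + (8 - v/2))²/v = (9 - v/2)²/v)
(107 + M(-7))² = (107 + (¼)*(18 - 1*(-7))²/(-7))² = (107 + (¼)*(-⅐)*(18 + 7)²)² = (107 + (¼)*(-⅐)*25²)² = (107 + (¼)*(-⅐)*625)² = (107 - 625/28)² = (2371/28)² = 5621641/784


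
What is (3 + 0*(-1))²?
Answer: 9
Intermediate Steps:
(3 + 0*(-1))² = (3 + 0)² = 3² = 9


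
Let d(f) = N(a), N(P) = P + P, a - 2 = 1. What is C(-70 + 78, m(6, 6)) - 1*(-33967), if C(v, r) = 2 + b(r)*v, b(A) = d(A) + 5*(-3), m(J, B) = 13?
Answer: 33897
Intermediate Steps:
a = 3 (a = 2 + 1 = 3)
N(P) = 2*P
d(f) = 6 (d(f) = 2*3 = 6)
b(A) = -9 (b(A) = 6 + 5*(-3) = 6 - 15 = -9)
C(v, r) = 2 - 9*v
C(-70 + 78, m(6, 6)) - 1*(-33967) = (2 - 9*(-70 + 78)) - 1*(-33967) = (2 - 9*8) + 33967 = (2 - 72) + 33967 = -70 + 33967 = 33897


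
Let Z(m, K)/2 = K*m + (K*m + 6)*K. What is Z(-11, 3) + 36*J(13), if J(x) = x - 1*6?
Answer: 24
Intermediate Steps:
Z(m, K) = 2*K*m + 2*K*(6 + K*m) (Z(m, K) = 2*(K*m + (K*m + 6)*K) = 2*(K*m + (6 + K*m)*K) = 2*(K*m + K*(6 + K*m)) = 2*K*m + 2*K*(6 + K*m))
J(x) = -6 + x (J(x) = x - 6 = -6 + x)
Z(-11, 3) + 36*J(13) = 2*3*(6 - 11 + 3*(-11)) + 36*(-6 + 13) = 2*3*(6 - 11 - 33) + 36*7 = 2*3*(-38) + 252 = -228 + 252 = 24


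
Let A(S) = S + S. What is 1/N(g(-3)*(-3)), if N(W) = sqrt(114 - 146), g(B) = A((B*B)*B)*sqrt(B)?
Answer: -I*sqrt(2)/8 ≈ -0.17678*I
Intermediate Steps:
A(S) = 2*S
g(B) = 2*B**(7/2) (g(B) = (2*((B*B)*B))*sqrt(B) = (2*(B**2*B))*sqrt(B) = (2*B**3)*sqrt(B) = 2*B**(7/2))
N(W) = 4*I*sqrt(2) (N(W) = sqrt(-32) = 4*I*sqrt(2))
1/N(g(-3)*(-3)) = 1/(4*I*sqrt(2)) = -I*sqrt(2)/8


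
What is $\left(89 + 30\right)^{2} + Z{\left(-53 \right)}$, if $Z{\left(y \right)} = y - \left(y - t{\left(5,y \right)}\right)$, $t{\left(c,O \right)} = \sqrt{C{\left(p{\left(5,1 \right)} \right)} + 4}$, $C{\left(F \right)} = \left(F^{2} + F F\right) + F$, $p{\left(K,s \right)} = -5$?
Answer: $14168$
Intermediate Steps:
$C{\left(F \right)} = F + 2 F^{2}$ ($C{\left(F \right)} = \left(F^{2} + F^{2}\right) + F = 2 F^{2} + F = F + 2 F^{2}$)
$t{\left(c,O \right)} = 7$ ($t{\left(c,O \right)} = \sqrt{- 5 \left(1 + 2 \left(-5\right)\right) + 4} = \sqrt{- 5 \left(1 - 10\right) + 4} = \sqrt{\left(-5\right) \left(-9\right) + 4} = \sqrt{45 + 4} = \sqrt{49} = 7$)
$Z{\left(y \right)} = 7$ ($Z{\left(y \right)} = y - \left(-7 + y\right) = 7$)
$\left(89 + 30\right)^{2} + Z{\left(-53 \right)} = \left(89 + 30\right)^{2} + 7 = 119^{2} + 7 = 14161 + 7 = 14168$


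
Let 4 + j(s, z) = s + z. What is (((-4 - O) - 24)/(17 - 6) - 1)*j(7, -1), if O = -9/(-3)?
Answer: -84/11 ≈ -7.6364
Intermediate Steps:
O = 3 (O = -9*(-1/3) = 3)
j(s, z) = -4 + s + z (j(s, z) = -4 + (s + z) = -4 + s + z)
(((-4 - O) - 24)/(17 - 6) - 1)*j(7, -1) = (((-4 - 1*3) - 24)/(17 - 6) - 1)*(-4 + 7 - 1) = (((-4 - 3) - 24)/11 - 1)*2 = ((-7 - 24)*(1/11) - 1)*2 = (-31*1/11 - 1)*2 = (-31/11 - 1)*2 = -42/11*2 = -84/11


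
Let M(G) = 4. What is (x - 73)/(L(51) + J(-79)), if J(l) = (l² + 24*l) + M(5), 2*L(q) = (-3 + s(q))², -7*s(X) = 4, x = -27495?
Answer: -2701664/426827 ≈ -6.3296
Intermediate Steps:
s(X) = -4/7 (s(X) = -⅐*4 = -4/7)
L(q) = 625/98 (L(q) = (-3 - 4/7)²/2 = (-25/7)²/2 = (½)*(625/49) = 625/98)
J(l) = 4 + l² + 24*l (J(l) = (l² + 24*l) + 4 = 4 + l² + 24*l)
(x - 73)/(L(51) + J(-79)) = (-27495 - 73)/(625/98 + (4 + (-79)² + 24*(-79))) = -27568/(625/98 + (4 + 6241 - 1896)) = -27568/(625/98 + 4349) = -27568/426827/98 = -27568*98/426827 = -2701664/426827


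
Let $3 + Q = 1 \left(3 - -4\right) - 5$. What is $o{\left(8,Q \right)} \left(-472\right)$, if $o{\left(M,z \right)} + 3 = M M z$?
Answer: $31624$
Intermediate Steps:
$Q = -1$ ($Q = -3 - \left(5 - \left(3 - -4\right)\right) = -3 - \left(5 - \left(3 + 4\right)\right) = -3 + \left(1 \cdot 7 - 5\right) = -3 + \left(7 - 5\right) = -3 + 2 = -1$)
$o{\left(M,z \right)} = -3 + z M^{2}$ ($o{\left(M,z \right)} = -3 + M M z = -3 + M^{2} z = -3 + z M^{2}$)
$o{\left(8,Q \right)} \left(-472\right) = \left(-3 - 8^{2}\right) \left(-472\right) = \left(-3 - 64\right) \left(-472\right) = \left(-67\right) \left(-472\right) = 31624$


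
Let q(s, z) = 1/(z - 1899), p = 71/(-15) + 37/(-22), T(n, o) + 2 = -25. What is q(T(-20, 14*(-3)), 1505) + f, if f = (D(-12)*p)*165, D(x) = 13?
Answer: -2710819/197 ≈ -13761.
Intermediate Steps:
T(n, o) = -27 (T(n, o) = -2 - 25 = -27)
p = -2117/330 (p = 71*(-1/15) + 37*(-1/22) = -71/15 - 37/22 = -2117/330 ≈ -6.4152)
f = -27521/2 (f = (13*(-2117/330))*165 = -27521/330*165 = -27521/2 ≈ -13761.)
q(s, z) = 1/(-1899 + z)
q(T(-20, 14*(-3)), 1505) + f = 1/(-1899 + 1505) - 27521/2 = 1/(-394) - 27521/2 = -1/394 - 27521/2 = -2710819/197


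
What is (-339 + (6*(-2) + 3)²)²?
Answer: 66564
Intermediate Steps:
(-339 + (6*(-2) + 3)²)² = (-339 + (-12 + 3)²)² = (-339 + (-9)²)² = (-339 + 81)² = (-258)² = 66564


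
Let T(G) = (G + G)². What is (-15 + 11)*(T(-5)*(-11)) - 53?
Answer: 4347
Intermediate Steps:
T(G) = 4*G² (T(G) = (2*G)² = 4*G²)
(-15 + 11)*(T(-5)*(-11)) - 53 = (-15 + 11)*((4*(-5)²)*(-11)) - 53 = -4*4*25*(-11) - 53 = -400*(-11) - 53 = -4*(-1100) - 53 = 4400 - 53 = 4347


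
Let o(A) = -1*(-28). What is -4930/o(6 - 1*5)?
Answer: -2465/14 ≈ -176.07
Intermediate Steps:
o(A) = 28
-4930/o(6 - 1*5) = -4930/28 = -4930*1/28 = -2465/14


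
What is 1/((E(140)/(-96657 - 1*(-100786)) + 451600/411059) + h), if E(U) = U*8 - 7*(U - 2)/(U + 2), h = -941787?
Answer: -120505645381/113490485366961264 ≈ -1.0618e-6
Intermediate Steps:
E(U) = 8*U - 7*(-2 + U)/(2 + U)
1/((E(140)/(-96657 - 1*(-100786)) + 451600/411059) + h) = 1/((((14 + 8*140² + 9*140)/(2 + 140))/(-96657 - 1*(-100786)) + 451600/411059) - 941787) = 1/((((14 + 8*19600 + 1260)/142)/(-96657 + 100786) + 451600*(1/411059)) - 941787) = 1/((((14 + 156800 + 1260)/142)/4129 + 451600/411059) - 941787) = 1/((((1/142)*158074)*(1/4129) + 451600/411059) - 941787) = 1/(((79037/71)*(1/4129) + 451600/411059) - 941787) = 1/((79037/293159 + 451600/411059) - 941787) = 1/(164879474583/120505645381 - 941787) = 1/(-113490485366961264/120505645381) = -120505645381/113490485366961264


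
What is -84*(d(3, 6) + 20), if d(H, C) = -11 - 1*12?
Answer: 252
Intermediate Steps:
d(H, C) = -23 (d(H, C) = -11 - 12 = -23)
-84*(d(3, 6) + 20) = -84*(-23 + 20) = -84*(-3) = 252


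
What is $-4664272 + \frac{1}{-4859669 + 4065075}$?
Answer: $- \frac{3706202545569}{794594} \approx -4.6643 \cdot 10^{6}$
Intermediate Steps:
$-4664272 + \frac{1}{-4859669 + 4065075} = -4664272 + \frac{1}{-794594} = -4664272 - \frac{1}{794594} = - \frac{3706202545569}{794594}$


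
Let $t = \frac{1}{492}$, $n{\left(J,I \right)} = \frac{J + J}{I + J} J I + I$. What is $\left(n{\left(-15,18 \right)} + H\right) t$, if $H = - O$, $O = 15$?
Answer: $\frac{901}{164} \approx 5.4939$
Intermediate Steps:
$n{\left(J,I \right)} = I + \frac{2 I J^{2}}{I + J}$ ($n{\left(J,I \right)} = \frac{2 J}{I + J} J I + I = \frac{2 J^{2}}{I + J} I + I = \frac{2 I J^{2}}{I + J} + I = I + \frac{2 I J^{2}}{I + J}$)
$H = -15$ ($H = \left(-1\right) 15 = -15$)
$t = \frac{1}{492} \approx 0.0020325$
$\left(n{\left(-15,18 \right)} + H\right) t = \left(\frac{18 \left(18 - 15 + 2 \left(-15\right)^{2}\right)}{18 - 15} - 15\right) \frac{1}{492} = \left(\frac{18 \left(18 - 15 + 2 \cdot 225\right)}{3} - 15\right) \frac{1}{492} = \left(18 \cdot \frac{1}{3} \left(18 - 15 + 450\right) - 15\right) \frac{1}{492} = \left(18 \cdot \frac{1}{3} \cdot 453 - 15\right) \frac{1}{492} = \left(2718 - 15\right) \frac{1}{492} = 2703 \cdot \frac{1}{492} = \frac{901}{164}$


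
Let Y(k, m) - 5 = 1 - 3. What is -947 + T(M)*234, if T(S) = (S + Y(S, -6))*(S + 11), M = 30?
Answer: 315655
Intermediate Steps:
Y(k, m) = 3 (Y(k, m) = 5 + (1 - 3) = 5 - 2 = 3)
T(S) = (3 + S)*(11 + S) (T(S) = (S + 3)*(S + 11) = (3 + S)*(11 + S))
-947 + T(M)*234 = -947 + (33 + 30**2 + 14*30)*234 = -947 + (33 + 900 + 420)*234 = -947 + 1353*234 = -947 + 316602 = 315655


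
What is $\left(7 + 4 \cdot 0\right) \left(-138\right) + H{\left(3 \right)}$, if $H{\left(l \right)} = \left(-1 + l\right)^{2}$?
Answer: $-962$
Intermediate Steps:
$\left(7 + 4 \cdot 0\right) \left(-138\right) + H{\left(3 \right)} = \left(7 + 4 \cdot 0\right) \left(-138\right) + \left(-1 + 3\right)^{2} = \left(7 + 0\right) \left(-138\right) + 2^{2} = 7 \left(-138\right) + 4 = -966 + 4 = -962$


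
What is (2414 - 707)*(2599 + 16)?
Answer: 4463805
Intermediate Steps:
(2414 - 707)*(2599 + 16) = 1707*2615 = 4463805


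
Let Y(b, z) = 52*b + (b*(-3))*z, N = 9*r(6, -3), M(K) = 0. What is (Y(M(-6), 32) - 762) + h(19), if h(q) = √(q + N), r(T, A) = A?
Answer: -762 + 2*I*√2 ≈ -762.0 + 2.8284*I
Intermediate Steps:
N = -27 (N = 9*(-3) = -27)
Y(b, z) = 52*b - 3*b*z (Y(b, z) = 52*b + (-3*b)*z = 52*b - 3*b*z)
h(q) = √(-27 + q) (h(q) = √(q - 27) = √(-27 + q))
(Y(M(-6), 32) - 762) + h(19) = (0*(52 - 3*32) - 762) + √(-27 + 19) = (0*(52 - 96) - 762) + √(-8) = (0*(-44) - 762) + 2*I*√2 = (0 - 762) + 2*I*√2 = -762 + 2*I*√2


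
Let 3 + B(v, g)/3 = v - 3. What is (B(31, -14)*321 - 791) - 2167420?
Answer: -2144136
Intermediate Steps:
B(v, g) = -18 + 3*v (B(v, g) = -9 + 3*(v - 3) = -9 + 3*(-3 + v) = -9 + (-9 + 3*v) = -18 + 3*v)
(B(31, -14)*321 - 791) - 2167420 = ((-18 + 3*31)*321 - 791) - 2167420 = ((-18 + 93)*321 - 791) - 2167420 = (75*321 - 791) - 2167420 = (24075 - 791) - 2167420 = 23284 - 2167420 = -2144136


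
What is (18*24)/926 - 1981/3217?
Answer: -222331/1489471 ≈ -0.14927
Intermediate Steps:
(18*24)/926 - 1981/3217 = 432*(1/926) - 1981*1/3217 = 216/463 - 1981/3217 = -222331/1489471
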